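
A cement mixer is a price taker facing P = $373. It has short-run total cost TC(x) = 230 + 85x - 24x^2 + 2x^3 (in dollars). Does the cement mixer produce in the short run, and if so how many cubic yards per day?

Produce at x = 12

Variable cost is VC = 85x - 24x^2 + 2x^3, so AVC = VC/x = 85 - 24x + 2x^2 and MC = dTC/dx = 85 - 48x + 6x^2.
The AVC parabola has its vertex at x = 24/4 = 6, where AVC = 85 - 24·6 + 2·6^2 = $13.
P = $373 exceeds min AVC = $13, so the firm stays open.
Set P = MC: 373 = 85 - 48x + 6x^2 → -288 - 48x + 6x^2 = 0. The roots are x = -4 and x = 12; the profit-maximizing output is on the rising part of MC, so x* = 12.
Check: AVC at x = 12 is $85 ≤ P, so revenue covers variable cost.
Profit = P·x − TC = 373·12 − 1250 = $3226.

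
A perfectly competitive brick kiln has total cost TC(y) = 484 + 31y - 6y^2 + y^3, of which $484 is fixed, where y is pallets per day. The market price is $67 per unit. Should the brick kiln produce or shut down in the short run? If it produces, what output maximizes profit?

Strip out fixed cost: VC = 31y - 6y^2 + y^3. Then AVC = 31 - 6y + y^2 and MC = 31 - 12y + 3y^2.
AVC is minimized where dAVC/dy = -6 + 2y = 0, at y = 3; min AVC = 31 - 6·3 + 3^2 = $22.
Because $67 ≥ $22, revenue can cover variable cost; the firm operates.
Set P = MC: 67 = 31 - 12y + 3y^2 → -36 - 12y + 3y^2 = 0. The roots are y = -2 and y = 6; the profit-maximizing output is on the rising part of MC, so y* = 6.
Check: AVC at y = 6 is $31 ≤ P, so revenue covers variable cost.
Profit = P·y − TC = 67·6 − 670 = -$268, a loss, but smaller than the $484 fixed cost the firm would lose by shutting down.

Produce at y = 6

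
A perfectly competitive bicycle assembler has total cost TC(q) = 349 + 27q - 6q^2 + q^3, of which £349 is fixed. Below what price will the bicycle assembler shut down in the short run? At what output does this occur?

The firm shuts down when price falls below the minimum of average variable cost. AVC = VC/q = 27 - 6q + q^2.
dAVC/dq = -6 + 2q = 0 gives q = 3. min AVC = 27 - 6·3 + 3^2 = 18.
The firm shuts down for any P below £18.

£18 per unit, at q = 3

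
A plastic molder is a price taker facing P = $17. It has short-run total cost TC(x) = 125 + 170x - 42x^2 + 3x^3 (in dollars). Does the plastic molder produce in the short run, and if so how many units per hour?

Shut down

Variable cost is VC = 170x - 42x^2 + 3x^3, so AVC = VC/x = 170 - 42x + 3x^2 and MC = dTC/dx = 170 - 84x + 9x^2.
The AVC parabola has its vertex at x = 42/6 = 7, where AVC = 170 - 42·7 + 3·7^2 = $23.
With P < min AVC ($17 < $23), every unit sold adds to the loss.
Shutting down limits the loss to fixed cost, $125.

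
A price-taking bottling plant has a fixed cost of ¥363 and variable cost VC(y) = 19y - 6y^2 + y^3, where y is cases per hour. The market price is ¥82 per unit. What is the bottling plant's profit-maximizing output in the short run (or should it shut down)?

Strip out fixed cost: VC = 19y - 6y^2 + y^3. Then AVC = 19 - 6y + y^2 and MC = 19 - 12y + 3y^2.
AVC is minimized where dAVC/dy = -6 + 2y = 0, at y = 3; min AVC = 19 - 6·3 + 3^2 = ¥10.
P = ¥82 exceeds min AVC = ¥10, so the firm stays open.
Set P = MC: 82 = 19 - 12y + 3y^2 → -63 - 12y + 3y^2 = 0. The roots are y = -3 and y = 7; the profit-maximizing output is on the rising part of MC, so y* = 7.
Check: AVC at y = 7 is ¥26 ≤ P, so revenue covers variable cost.
Profit = P·y − TC = 82·7 − 545 = ¥29.

Produce at y = 7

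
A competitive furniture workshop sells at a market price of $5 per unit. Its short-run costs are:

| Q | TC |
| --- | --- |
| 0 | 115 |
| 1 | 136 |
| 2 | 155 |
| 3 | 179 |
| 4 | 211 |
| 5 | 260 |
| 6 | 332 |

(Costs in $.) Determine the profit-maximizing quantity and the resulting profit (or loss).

Tabulate TR − TC: Q=0: -115; Q=1: -131; Q=2: -145; Q=3: -164; Q=4: -191; Q=5: -235; Q=6: -302.
Profit is highest at Q = 0. Equivalently, the lowest AVC in the table is 40/2 ≈ $20 at Q = 2, and P = $5 falls below it — price never covers variable cost, so the firm shuts down and loses only its fixed cost.

Q = 0 (shut down); profit = -$115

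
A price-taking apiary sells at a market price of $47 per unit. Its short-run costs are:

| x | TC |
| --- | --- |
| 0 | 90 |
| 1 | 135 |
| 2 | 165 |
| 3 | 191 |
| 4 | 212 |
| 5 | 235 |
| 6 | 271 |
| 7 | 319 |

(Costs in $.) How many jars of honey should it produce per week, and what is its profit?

x = 6; profit = $11

Profit at each row (π = 47x − TC): x=0: -90; x=1: -88; x=2: -71; x=3: -50; x=4: -24; x=5: 0; x=6: 11; x=7: 10.
Profit is maximized at x = 6. AVC there is 181/6 = $30.17 ≤ P, so producing beats shutting down (which would give -$90).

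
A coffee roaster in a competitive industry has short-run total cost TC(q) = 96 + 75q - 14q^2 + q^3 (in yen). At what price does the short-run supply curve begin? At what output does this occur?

¥26 per unit, at q = 7

Short-run supply begins at min AVC. From VC = 75q - 14q^2 + q^3, AVC = 75 - 14q + q^2.
At the minimum of AVC, MC = AVC. MC = 75 - 28q + 3q^2; setting MC = AVC gives 2q^2 - 14q = 0, so q = 7. min AVC = 26.
So the shutdown price is ¥26.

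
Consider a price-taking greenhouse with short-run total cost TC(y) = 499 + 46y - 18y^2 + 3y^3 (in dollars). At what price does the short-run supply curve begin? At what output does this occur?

$19 per unit, at y = 3

The firm shuts down when price falls below the minimum of average variable cost. AVC = VC/y = 46 - 18y + 3y^2.
dAVC/dy = -18 + 6y = 0 gives y = 3. min AVC = 46 - 18·3 + 3·3^2 = 19.
The firm shuts down for any P below $19.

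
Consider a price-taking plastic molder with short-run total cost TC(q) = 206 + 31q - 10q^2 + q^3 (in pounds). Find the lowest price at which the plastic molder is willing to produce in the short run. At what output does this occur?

£6 per unit, at q = 5

The shutdown price is the minimum of AVC. VC = 31q - 10q^2 + q^3, so AVC = 31 - 10q + q^2.
At the minimum of AVC, MC = AVC. MC = 31 - 20q + 3q^2; setting MC = AVC gives 2q^2 - 10q = 0, so q = 5. min AVC = 6.
So the shutdown price is £6.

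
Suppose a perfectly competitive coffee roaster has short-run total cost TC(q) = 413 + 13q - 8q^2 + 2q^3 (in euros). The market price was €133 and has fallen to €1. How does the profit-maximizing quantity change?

Output falls from 6 to 0 (the firm shuts down)

AVC = 13 - 8q + 2q^2, minimized at q = 2 where min AVC = €5. MC = 13 - 16q + 6q^2.
With P = €133 above the shutdown price, P = MC gives q = 6.
At P = €1 < min AVC = €5, price no longer covers variable cost at any output, so the firm shuts down: q = 0.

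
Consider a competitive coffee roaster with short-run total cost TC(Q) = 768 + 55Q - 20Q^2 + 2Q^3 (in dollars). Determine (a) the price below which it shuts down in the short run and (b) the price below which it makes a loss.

Shutdown price = $5; break-even price = $119

Shutdown price = min AVC. AVC = 55 - 20Q + 2Q^2, with vertex at Q = 5 and minimum $5.
ATC = 768/Q + 55 - 20Q + 2Q^2. Setting dATC/dQ = −768/Q^2 − 20 + 4Q = 0 gives Q = 8 (since 4·8^3 − 20·8^2 = 768).
min ATC = 768/8 + 55 − 20·8 + 2·8^2 = $119. That is the break-even price.
Between these two prices the firm operates at a loss; above $119 it earns a profit.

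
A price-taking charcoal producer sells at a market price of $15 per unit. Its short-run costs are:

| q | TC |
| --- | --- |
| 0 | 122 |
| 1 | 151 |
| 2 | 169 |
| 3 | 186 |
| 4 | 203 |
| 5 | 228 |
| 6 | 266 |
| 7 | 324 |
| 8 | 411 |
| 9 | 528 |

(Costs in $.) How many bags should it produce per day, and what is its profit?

q = 0 (shut down); profit = -$122

Compute π = P·q − TC at each output: q=0: -122; q=1: -136; q=2: -139; q=3: -141; q=4: -143; q=5: -153; q=6: -176; q=7: -219; q=8: -291; q=9: -393.
Profit is highest at q = 0. Equivalently, the lowest AVC in the table is 81/4 ≈ $20.25 at q = 4, and P = $15 falls below it — price never covers variable cost, so the firm shuts down and loses only its fixed cost.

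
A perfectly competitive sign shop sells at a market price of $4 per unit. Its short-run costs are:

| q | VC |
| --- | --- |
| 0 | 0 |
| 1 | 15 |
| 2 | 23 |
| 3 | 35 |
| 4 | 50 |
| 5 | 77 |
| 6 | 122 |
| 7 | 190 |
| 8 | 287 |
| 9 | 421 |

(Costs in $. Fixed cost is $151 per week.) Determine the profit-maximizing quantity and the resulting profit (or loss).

Profit at each row (π = 4q − TC): q=0: -151; q=1: -162; q=2: -166; q=3: -174; q=4: -185; q=5: -208; q=6: -249; q=7: -313; q=8: -406; q=9: -536.
Profit is highest at q = 0. Equivalently, the lowest AVC in the table is 23/2 ≈ $11.50 at q = 2, and P = $4 falls below it — price never covers variable cost, so the firm shuts down and loses only its fixed cost.

q = 0 (shut down); profit = -$151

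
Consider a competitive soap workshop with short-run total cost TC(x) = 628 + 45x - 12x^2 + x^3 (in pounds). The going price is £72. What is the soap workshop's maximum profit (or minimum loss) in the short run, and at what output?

AVC = 45 - 12x + x^2; min AVC = £9 at x = 6. Since P = £72 ≥ min AVC, the firm produces.
MC = 45 - 24x + 3x^2. Setting P = MC and taking the root on the rising branch gives x* = 9.
TR = 72·9 = 648. TC = 628 + 162 = 790. Profit = 648 − 790 = -£142.
By producing, the firm covers all variable cost plus £486 of fixed cost; shutting down would lose the full £628.

Profit = -£142 at x = 9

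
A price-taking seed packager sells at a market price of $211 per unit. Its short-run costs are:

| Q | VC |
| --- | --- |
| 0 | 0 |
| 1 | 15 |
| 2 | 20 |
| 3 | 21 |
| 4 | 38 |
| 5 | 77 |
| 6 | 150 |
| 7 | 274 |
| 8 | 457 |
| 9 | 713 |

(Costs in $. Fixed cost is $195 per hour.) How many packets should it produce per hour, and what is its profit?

Compute π = P·Q − TC at each output: Q=0: -195; Q=1: 1; Q=2: 207; Q=3: 417; Q=4: 611; Q=5: 783; Q=6: 921; Q=7: 1008; Q=8: 1036; Q=9: 991.
Profit is maximized at Q = 8. AVC there is 457/8 = $57.12 ≤ P, so producing beats shutting down (which would give -$195).

Q = 8; profit = $1036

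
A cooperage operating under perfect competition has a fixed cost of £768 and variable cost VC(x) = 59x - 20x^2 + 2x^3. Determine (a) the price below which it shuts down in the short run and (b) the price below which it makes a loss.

Shutdown price = min AVC. AVC = 59 - 20x + 2x^2, with vertex at x = 5 and minimum £9.
ATC = 768/x + 59 - 20x + 2x^2. Setting dATC/dx = −768/x^2 − 20 + 4x = 0 gives x = 8 (since 4·8^3 − 20·8^2 = 768).
min ATC = 768/8 + 59 − 20·8 + 2·8^2 = £123. That is the break-even price.
Between these two prices the firm operates at a loss; above £123 it earns a profit.

Shutdown price = £9; break-even price = £123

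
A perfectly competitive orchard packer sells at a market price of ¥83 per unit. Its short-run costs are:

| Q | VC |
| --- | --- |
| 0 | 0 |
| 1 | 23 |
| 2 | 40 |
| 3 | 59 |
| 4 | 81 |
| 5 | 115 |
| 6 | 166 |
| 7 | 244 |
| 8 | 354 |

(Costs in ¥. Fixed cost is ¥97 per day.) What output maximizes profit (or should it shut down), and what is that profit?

Profit at each row (π = 83Q − TC): Q=0: -97; Q=1: -37; Q=2: 29; Q=3: 93; Q=4: 154; Q=5: 203; Q=6: 235; Q=7: 240; Q=8: 213.
Profit is maximized at Q = 7. AVC there is 244/7 = ¥34.86 ≤ P, so producing beats shutting down (which would give -¥97).

Q = 7; profit = ¥240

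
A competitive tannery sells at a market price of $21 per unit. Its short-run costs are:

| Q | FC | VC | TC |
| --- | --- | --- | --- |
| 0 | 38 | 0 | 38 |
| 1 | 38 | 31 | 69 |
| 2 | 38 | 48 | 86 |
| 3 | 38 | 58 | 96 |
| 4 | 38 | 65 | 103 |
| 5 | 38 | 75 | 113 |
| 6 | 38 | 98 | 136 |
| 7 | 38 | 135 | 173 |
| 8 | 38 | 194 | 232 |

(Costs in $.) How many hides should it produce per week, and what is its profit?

Compute π = P·Q − TC at each output: Q=0: -38; Q=1: -48; Q=2: -44; Q=3: -33; Q=4: -19; Q=5: -8; Q=6: -10; Q=7: -26; Q=8: -64.
Profit is maximized at Q = 5. AVC there is 75/5 = $15 ≤ P, so producing beats shutting down (which would give -$38).

Q = 5; profit = -$8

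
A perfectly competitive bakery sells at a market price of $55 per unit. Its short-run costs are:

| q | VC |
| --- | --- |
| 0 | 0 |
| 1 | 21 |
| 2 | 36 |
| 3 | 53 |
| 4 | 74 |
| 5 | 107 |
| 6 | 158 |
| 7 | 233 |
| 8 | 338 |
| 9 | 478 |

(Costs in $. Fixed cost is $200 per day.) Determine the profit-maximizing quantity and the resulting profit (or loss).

q = 6; profit = -$28

Compute π = P·q − TC at each output: q=0: -200; q=1: -166; q=2: -126; q=3: -88; q=4: -54; q=5: -32; q=6: -28; q=7: -48; q=8: -98; q=9: -183.
Profit is maximized at q = 6. AVC there is 158/6 = $26.33 ≤ P, so producing beats shutting down (which would give -$200).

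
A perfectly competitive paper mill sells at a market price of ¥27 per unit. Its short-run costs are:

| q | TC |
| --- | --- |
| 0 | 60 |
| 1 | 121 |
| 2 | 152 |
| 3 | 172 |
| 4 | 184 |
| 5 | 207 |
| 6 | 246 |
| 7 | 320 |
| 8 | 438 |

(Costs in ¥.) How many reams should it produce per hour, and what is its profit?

Tabulate TR − TC: q=0: -60; q=1: -94; q=2: -98; q=3: -91; q=4: -76; q=5: -72; q=6: -84; q=7: -131; q=8: -222.
Profit is highest at q = 0. Equivalently, the lowest AVC in the table is 147/5 ≈ ¥29.40 at q = 5, and P = ¥27 falls below it — price never covers variable cost, so the firm shuts down and loses only its fixed cost.

q = 0 (shut down); profit = -¥60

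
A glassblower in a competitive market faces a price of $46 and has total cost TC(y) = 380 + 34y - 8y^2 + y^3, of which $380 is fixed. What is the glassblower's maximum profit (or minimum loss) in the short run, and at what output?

AVC = 34 - 8y + y^2; min AVC = $18 at y = 4. Since P = $46 ≥ min AVC, the firm produces.
With MC = 34 - 16y + 3y^2, P = MC on the upward-sloping part at y* = 6.
TR = 46·6 = 276. TC = 380 + 132 = 512. Profit = 276 − 512 = -$236.
That loss of $236 beats the $380 the firm would lose by shutting down; producing recovers $144 of fixed cost.

Profit = -$236 at y = 6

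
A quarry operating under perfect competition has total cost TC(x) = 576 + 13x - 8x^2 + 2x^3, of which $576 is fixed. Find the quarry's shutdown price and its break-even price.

Shutdown price = min AVC. AVC = 13 - 8x + 2x^2, with vertex at x = 2 and minimum $5.
ATC = 576/x + 13 - 8x + 2x^2. Setting dATC/dx = −576/x^2 − 8 + 4x = 0 gives x = 6 (since 4·6^3 − 8·6^2 = 576).
min ATC = 576/6 + 13 − 8·6 + 2·6^2 = $133. That is the break-even price.
For $5 ≤ P < $133 the firm produces at a loss; below $5 it shuts down.

Shutdown price = $5; break-even price = $133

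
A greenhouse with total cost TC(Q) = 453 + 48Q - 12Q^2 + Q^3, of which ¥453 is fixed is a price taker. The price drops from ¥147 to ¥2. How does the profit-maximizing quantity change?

Output falls from 11 to 0 (the firm shuts down)

MC = 48 - 24Q + 3Q^2; the shutdown threshold is min AVC = ¥12 (at Q = 6).
At P = ¥147 ≥ min AVC, set P = MC on the rising branch: Q = 11.
At P = ¥2 < min AVC = ¥12, price no longer covers variable cost at any output, so the firm shuts down: Q = 0.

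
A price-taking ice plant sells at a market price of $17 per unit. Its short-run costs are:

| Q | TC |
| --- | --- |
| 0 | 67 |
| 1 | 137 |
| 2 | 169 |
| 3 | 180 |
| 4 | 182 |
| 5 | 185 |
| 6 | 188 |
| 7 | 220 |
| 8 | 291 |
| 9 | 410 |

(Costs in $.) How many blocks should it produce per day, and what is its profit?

Q = 0 (shut down); profit = -$67

Compute π = P·Q − TC at each output: Q=0: -67; Q=1: -120; Q=2: -135; Q=3: -129; Q=4: -114; Q=5: -100; Q=6: -86; Q=7: -101; Q=8: -155; Q=9: -257.
Profit is highest at Q = 0. Equivalently, the lowest AVC in the table is 121/6 ≈ $20.17 at Q = 6, and P = $17 falls below it — price never covers variable cost, so the firm shuts down and loses only its fixed cost.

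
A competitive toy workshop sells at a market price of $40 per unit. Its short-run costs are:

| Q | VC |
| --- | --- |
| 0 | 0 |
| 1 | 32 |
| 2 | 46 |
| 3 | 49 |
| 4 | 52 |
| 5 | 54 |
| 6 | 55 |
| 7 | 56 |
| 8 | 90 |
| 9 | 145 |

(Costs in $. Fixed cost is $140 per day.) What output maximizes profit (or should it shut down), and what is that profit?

Q = 8; profit = $90

Profit at each row (π = 40Q − TC): Q=0: -140; Q=1: -132; Q=2: -106; Q=3: -69; Q=4: -32; Q=5: 6; Q=6: 45; Q=7: 84; Q=8: 90; Q=9: 75.
Profit is maximized at Q = 8. AVC there is 90/8 = $11.25 ≤ P, so producing beats shutting down (which would give -$140).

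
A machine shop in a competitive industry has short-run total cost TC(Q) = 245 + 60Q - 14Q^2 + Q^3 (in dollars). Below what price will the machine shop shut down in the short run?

The firm shuts down when price falls below the minimum of average variable cost. AVC = VC/Q = 60 - 14Q + Q^2.
At the minimum of AVC, MC = AVC. MC = 60 - 28Q + 3Q^2; setting MC = AVC gives 2Q^2 - 14Q = 0, so Q = 7. min AVC = 11.
The firm shuts down for any P below $11.

$11 per unit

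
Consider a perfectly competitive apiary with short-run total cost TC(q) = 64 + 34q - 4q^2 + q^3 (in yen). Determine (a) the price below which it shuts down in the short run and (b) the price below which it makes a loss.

Shutdown price = ¥30; break-even price = ¥50

AVC = 34 - 4q + q^2; minimized at q = 2, giving min AVC = ¥30. That is the shutdown price.
ATC = 64/q + 34 - 4q + q^2. Setting dATC/dq = −64/q^2 − 4 + 2q = 0 gives q = 4 (since 2·4^3 − 4·4^2 = 64).
min ATC = 64/4 + 34 − 4·4 + 4^2 = ¥50. That is the break-even price.
For ¥30 ≤ P < ¥50 the firm produces at a loss; below ¥30 it shuts down.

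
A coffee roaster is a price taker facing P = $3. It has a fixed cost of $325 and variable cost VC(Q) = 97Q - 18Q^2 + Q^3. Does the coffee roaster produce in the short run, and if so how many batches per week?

Shut down

From TC, MC = TC'(Q) = 97 - 36Q + 3Q^2 and AVC = VC/Q = 97 - 18Q + Q^2.
The AVC parabola has its vertex at Q = 18/2 = 9, where AVC = 97 - 18·9 + 9^2 = $16.
P = $3 lies below min AVC = $16; no output level covers variable cost.
Shutting down limits the loss to fixed cost, $325.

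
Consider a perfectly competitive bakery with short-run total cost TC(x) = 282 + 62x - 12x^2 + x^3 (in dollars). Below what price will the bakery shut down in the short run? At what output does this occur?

$26 per unit, at x = 6

The shutdown price is the minimum of AVC. VC = 62x - 12x^2 + x^3, so AVC = 62 - 12x + x^2.
At the minimum of AVC, MC = AVC. MC = 62 - 24x + 3x^2; setting MC = AVC gives 2x^2 - 12x = 0, so x = 6. min AVC = 26.
The firm shuts down for any P below $26.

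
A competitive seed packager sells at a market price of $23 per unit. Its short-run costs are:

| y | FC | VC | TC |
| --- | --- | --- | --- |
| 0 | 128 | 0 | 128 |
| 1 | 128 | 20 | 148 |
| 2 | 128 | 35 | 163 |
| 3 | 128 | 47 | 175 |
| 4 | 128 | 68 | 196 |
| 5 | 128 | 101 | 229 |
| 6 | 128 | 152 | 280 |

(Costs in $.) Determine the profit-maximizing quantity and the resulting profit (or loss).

Tabulate TR − TC: y=0: -128; y=1: -125; y=2: -117; y=3: -106; y=4: -104; y=5: -114; y=6: -142.
Profit is maximized at y = 4. AVC there is 68/4 = $17 ≤ P, so producing beats shutting down (which would give -$128).

y = 4; profit = -$104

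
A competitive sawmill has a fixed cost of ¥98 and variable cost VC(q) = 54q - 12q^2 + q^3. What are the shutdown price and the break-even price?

AVC = 54 - 12q + q^2; minimized at q = 6, giving min AVC = ¥18. That is the shutdown price.
ATC = 98/q + 54 - 12q + q^2. Setting dATC/dq = −98/q^2 − 12 + 2q = 0 gives q = 7 (since 2·7^3 − 12·7^2 = 98).
min ATC = 98/7 + 54 − 12·7 + 7^2 = ¥33. That is the break-even price.
Between these two prices the firm operates at a loss; above ¥33 it earns a profit.

Shutdown price = ¥18; break-even price = ¥33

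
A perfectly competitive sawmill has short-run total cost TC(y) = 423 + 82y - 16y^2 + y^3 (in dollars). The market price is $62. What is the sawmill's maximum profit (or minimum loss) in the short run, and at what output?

Profit = -$23 at y = 10

AVC = 82 - 16y + y^2; min AVC = $18 at y = 8. Since P = $62 ≥ min AVC, the firm produces.
MC = 82 - 32y + 3y^2. Setting P = MC and taking the root on the rising branch gives y* = 10.
TR = 62·10 = 620. TC = 423 + 220 = 643. Profit = 620 − 643 = -$23.
That loss of $23 beats the $423 the firm would lose by shutting down; producing recovers $400 of fixed cost.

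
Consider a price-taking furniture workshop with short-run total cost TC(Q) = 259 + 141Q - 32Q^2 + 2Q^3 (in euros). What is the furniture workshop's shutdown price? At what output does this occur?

€13 per unit, at Q = 8

The shutdown price is the minimum of AVC. VC = 141Q - 32Q^2 + 2Q^3, so AVC = 141 - 32Q + 2Q^2.
dAVC/dQ = -32 + 4Q = 0 gives Q = 8. min AVC = 141 - 32·8 + 2·8^2 = 13.
So the shutdown price is €13.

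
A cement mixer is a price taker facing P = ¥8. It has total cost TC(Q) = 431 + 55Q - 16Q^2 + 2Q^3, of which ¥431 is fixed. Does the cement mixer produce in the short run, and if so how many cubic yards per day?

From TC, MC = TC'(Q) = 55 - 32Q + 6Q^2 and AVC = VC/Q = 55 - 16Q + 2Q^2.
AVC hits its minimum where MC = AVC, at Q = 4, giving min AVC = 55 - 16·4 + 2·4^2 = ¥23.
With P < min AVC (¥8 < ¥23), every unit sold adds to the loss.
Best response: produce nothing and absorb the ¥431 fixed cost.

Shut down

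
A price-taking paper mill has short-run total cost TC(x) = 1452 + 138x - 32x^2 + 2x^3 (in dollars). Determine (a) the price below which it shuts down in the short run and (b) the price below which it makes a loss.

Shutdown price = $10; break-even price = $160

Shutdown price = min AVC. AVC = 138 - 32x + 2x^2, with vertex at x = 8 and minimum $10.
ATC = 1452/x + 138 - 32x + 2x^2. Setting dATC/dx = −1452/x^2 − 32 + 4x = 0 gives x = 11 (since 4·11^3 − 32·11^2 = 1452).
min ATC = 1452/11 + 138 − 32·11 + 2·11^2 = $160. That is the break-even price.
For $10 ≤ P < $160 the firm produces at a loss; below $10 it shuts down.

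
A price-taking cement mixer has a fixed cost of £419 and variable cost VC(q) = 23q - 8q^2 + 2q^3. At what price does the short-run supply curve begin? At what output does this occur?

The shutdown price is the minimum of AVC. VC = 23q - 8q^2 + 2q^3, so AVC = 23 - 8q + 2q^2.
dAVC/dq = -8 + 4q = 0 gives q = 2. min AVC = 23 - 8·2 + 2·2^2 = 15.
For P < £15 the firm produces nothing.

£15 per unit, at q = 2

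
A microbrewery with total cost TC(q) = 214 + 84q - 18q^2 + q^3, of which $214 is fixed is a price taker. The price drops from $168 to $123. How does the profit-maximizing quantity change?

Output falls from 14 to 13

AVC = 84 - 18q + q^2, minimized at q = 9 where min AVC = $3. MC = 84 - 36q + 3q^2.
At P = $168 ≥ min AVC, set P = MC on the rising branch: q = 14.
At P = $123 ≥ min AVC, set P = MC: q = 13. The firm stays open but cuts output.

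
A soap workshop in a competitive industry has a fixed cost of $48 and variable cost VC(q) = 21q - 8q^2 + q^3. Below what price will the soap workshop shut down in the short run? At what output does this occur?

$5 per unit, at q = 4

Short-run supply begins at min AVC. From VC = 21q - 8q^2 + q^3, AVC = 21 - 8q + q^2.
dAVC/dq = -8 + 2q = 0 gives q = 4. min AVC = 21 - 8·4 + 4^2 = 5.
So the shutdown price is $5.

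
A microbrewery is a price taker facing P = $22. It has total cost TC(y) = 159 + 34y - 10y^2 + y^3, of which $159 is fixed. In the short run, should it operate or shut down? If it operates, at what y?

Produce at y = 6

Strip out fixed cost: VC = 34y - 10y^2 + y^3. Then AVC = 34 - 10y + y^2 and MC = 34 - 20y + 3y^2.
AVC is minimized where dAVC/dy = -10 + 2y = 0, at y = 5; min AVC = 34 - 10·5 + 5^2 = $9.
Since P = $22 ≥ min AVC = $9, price covers variable cost and the firm should produce.
P = MC gives 12 - 20y + 3y^2 = 0, with roots 2/3 and 6. Take the larger (rising MC): y* = 6.
Check: AVC at y = 6 is $10 ≤ P, so revenue covers variable cost.
Profit = P·y − TC = 22·6 − 219 = -$87, a loss, but smaller than the $159 fixed cost the firm would lose by shutting down.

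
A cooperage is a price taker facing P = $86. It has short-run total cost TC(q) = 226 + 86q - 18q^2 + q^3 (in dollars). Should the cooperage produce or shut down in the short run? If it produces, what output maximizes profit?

Produce at q = 12

From TC, MC = TC'(q) = 86 - 36q + 3q^2 and AVC = VC/q = 86 - 18q + q^2.
AVC hits its minimum where MC = AVC, at q = 9, giving min AVC = 86 - 18·9 + 9^2 = $5.
P = $86 exceeds min AVC = $5, so the firm stays open.
Solving P = MC: -36q + 3q^2 = 0 ⇒ q = 0 or 12. On the upward-sloping branch, q* = 12.
Check: AVC at q = 12 is $14 ≤ P, so revenue covers variable cost.
Profit = P·q − TC = 86·12 − 394 = $638.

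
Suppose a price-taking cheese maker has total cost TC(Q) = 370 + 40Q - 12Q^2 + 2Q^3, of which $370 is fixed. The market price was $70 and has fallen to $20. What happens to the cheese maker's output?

MC = 40 - 24Q + 6Q^2; the shutdown threshold is min AVC = $22 (at Q = 3).
With P = $70 above the shutdown price, P = MC gives Q = 5.
At P = $20 < min AVC = $22, price no longer covers variable cost at any output, so the firm shuts down: Q = 0.

Output falls from 5 to 0 (the firm shuts down)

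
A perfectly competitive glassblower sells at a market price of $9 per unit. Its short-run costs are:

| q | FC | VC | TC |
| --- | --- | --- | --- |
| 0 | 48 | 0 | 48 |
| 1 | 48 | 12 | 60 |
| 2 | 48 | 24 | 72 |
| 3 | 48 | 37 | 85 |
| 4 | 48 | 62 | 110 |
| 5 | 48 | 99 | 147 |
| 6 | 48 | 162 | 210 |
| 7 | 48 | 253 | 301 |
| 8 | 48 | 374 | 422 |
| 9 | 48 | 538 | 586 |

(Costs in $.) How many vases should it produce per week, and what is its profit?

q = 0 (shut down); profit = -$48

Compute π = P·q − TC at each output: q=0: -48; q=1: -51; q=2: -54; q=3: -58; q=4: -74; q=5: -102; q=6: -156; q=7: -238; q=8: -350; q=9: -505.
Profit is highest at q = 0. Equivalently, the lowest AVC in the table is 12/1 ≈ $12 at q = 1, and P = $9 falls below it — price never covers variable cost, so the firm shuts down and loses only its fixed cost.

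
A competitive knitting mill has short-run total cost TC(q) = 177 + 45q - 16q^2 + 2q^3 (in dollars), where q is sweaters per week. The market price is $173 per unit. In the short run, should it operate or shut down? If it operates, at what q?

Strip out fixed cost: VC = 45q - 16q^2 + 2q^3. Then AVC = 45 - 16q + 2q^2 and MC = 45 - 32q + 6q^2.
AVC hits its minimum where MC = AVC, at q = 4, giving min AVC = 45 - 16·4 + 2·4^2 = $13.
P = $173 exceeds min AVC = $13, so the firm stays open.
Set P = MC: 173 = 45 - 32q + 6q^2 → -128 - 32q + 6q^2 = 0. The roots are q = -8/3 and q = 8; the profit-maximizing output is on the rising part of MC, so q* = 8.
Check: AVC at q = 8 is $45 ≤ P, so revenue covers variable cost.
Profit = P·q − TC = 173·8 − 537 = $847.

Produce at q = 8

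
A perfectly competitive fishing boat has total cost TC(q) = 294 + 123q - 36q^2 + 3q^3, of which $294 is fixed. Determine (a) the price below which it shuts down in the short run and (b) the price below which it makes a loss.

Shutdown price = $15; break-even price = $60

Shutdown price = min AVC. AVC = 123 - 36q + 3q^2, with vertex at q = 6 and minimum $15.
ATC = 294/q + 123 - 36q + 3q^2. Setting dATC/dq = −294/q^2 − 36 + 6q = 0 gives q = 7 (since 6·7^3 − 36·7^2 = 294).
min ATC = 294/7 + 123 − 36·7 + 3·7^2 = $60. That is the break-even price.
Between these two prices the firm operates at a loss; above $60 it earns a profit.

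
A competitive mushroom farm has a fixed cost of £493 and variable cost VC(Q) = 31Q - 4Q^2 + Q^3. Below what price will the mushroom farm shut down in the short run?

Short-run supply begins at min AVC. From VC = 31Q - 4Q^2 + Q^3, AVC = 31 - 4Q + Q^2.
At the minimum of AVC, MC = AVC. MC = 31 - 8Q + 3Q^2; setting MC = AVC gives 2Q^2 - 4Q = 0, so Q = 2. min AVC = 27.
The firm shuts down for any P below £27.

£27 per unit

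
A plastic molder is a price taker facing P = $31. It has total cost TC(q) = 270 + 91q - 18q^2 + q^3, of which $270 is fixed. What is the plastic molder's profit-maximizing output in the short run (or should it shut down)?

From TC, MC = TC'(q) = 91 - 36q + 3q^2 and AVC = VC/q = 91 - 18q + q^2.
The AVC parabola has its vertex at q = 18/2 = 9, where AVC = 91 - 18·9 + 9^2 = $10.
Since P = $31 ≥ min AVC = $10, price covers variable cost and the firm should produce.
Set P = MC: 31 = 91 - 36q + 3q^2 → 60 - 36q + 3q^2 = 0. The roots are q = 2 and q = 10; the profit-maximizing output is on the rising part of MC, so q* = 10.
Check: AVC at q = 10 is $11 ≤ P, so revenue covers variable cost.
Profit = P·q − TC = 31·10 − 380 = -$70, a loss, but smaller than the $270 fixed cost the firm would lose by shutting down.

Produce at q = 10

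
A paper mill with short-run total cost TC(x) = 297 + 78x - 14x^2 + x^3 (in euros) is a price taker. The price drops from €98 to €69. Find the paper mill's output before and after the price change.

Output falls from 10 to 9

AVC = 78 - 14x + x^2, minimized at x = 7 where min AVC = €29. MC = 78 - 28x + 3x^2.
With P = €98 above the shutdown price, P = MC gives x = 10.
At P = €69 ≥ min AVC, set P = MC: x = 9. The firm stays open but cuts output.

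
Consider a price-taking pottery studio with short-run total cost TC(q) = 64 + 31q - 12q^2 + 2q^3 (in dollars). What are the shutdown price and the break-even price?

AVC = 31 - 12q + 2q^2; minimized at q = 3, giving min AVC = $13. That is the shutdown price.
ATC = 64/q + 31 - 12q + 2q^2. Setting dATC/dq = −64/q^2 − 12 + 4q = 0 gives q = 4 (since 4·4^3 − 12·4^2 = 64).
min ATC = 64/4 + 31 − 12·4 + 2·4^2 = $31. That is the break-even price.
Between these two prices the firm operates at a loss; above $31 it earns a profit.

Shutdown price = $13; break-even price = $31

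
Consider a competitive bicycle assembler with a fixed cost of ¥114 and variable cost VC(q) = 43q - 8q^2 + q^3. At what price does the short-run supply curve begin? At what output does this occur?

The firm shuts down when price falls below the minimum of average variable cost. AVC = VC/q = 43 - 8q + q^2.
At the minimum of AVC, MC = AVC. MC = 43 - 16q + 3q^2; setting MC = AVC gives 2q^2 - 8q = 0, so q = 4. min AVC = 27.
For P < ¥27 the firm produces nothing.

¥27 per unit, at q = 4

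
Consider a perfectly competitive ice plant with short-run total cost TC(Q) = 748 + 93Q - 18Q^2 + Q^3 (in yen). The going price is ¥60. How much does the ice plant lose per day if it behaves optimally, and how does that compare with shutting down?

AVC = 93 - 18Q + Q^2 has its minimum ¥12 at Q = 9; price ¥60 clears that bar, so the firm operates.
With MC = 93 - 36Q + 3Q^2, P = MC on the upward-sloping part at Q* = 11.
TR = 60·11 = 660. TC = 748 + 176 = 924. Profit = 660 − 924 = -¥264.
That loss of ¥264 beats the ¥748 the firm would lose by shutting down; producing recovers ¥484 of fixed cost.

Profit = -¥264 at Q = 11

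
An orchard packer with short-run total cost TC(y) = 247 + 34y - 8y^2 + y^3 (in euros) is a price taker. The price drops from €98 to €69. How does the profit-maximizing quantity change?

Output falls from 8 to 7

MC = 34 - 16y + 3y^2; the shutdown threshold is min AVC = €18 (at y = 4).
With P = €98 above the shutdown price, P = MC gives y = 8.
At P = €69 ≥ min AVC, set P = MC: y = 7. The firm stays open but cuts output.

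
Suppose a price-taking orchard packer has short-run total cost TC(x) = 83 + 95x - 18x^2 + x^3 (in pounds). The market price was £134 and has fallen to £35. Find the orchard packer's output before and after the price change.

AVC = 95 - 18x + x^2, minimized at x = 9 where min AVC = £14. MC = 95 - 36x + 3x^2.
With P = £134 above the shutdown price, P = MC gives x = 13.
At P = £35 ≥ min AVC, set P = MC: x = 10. The firm stays open but cuts output.

Output falls from 13 to 10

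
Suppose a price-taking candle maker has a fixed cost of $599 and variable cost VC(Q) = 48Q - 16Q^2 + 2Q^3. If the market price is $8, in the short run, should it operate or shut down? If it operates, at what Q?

Variable cost is VC = 48Q - 16Q^2 + 2Q^3, so AVC = VC/Q = 48 - 16Q + 2Q^2 and MC = dTC/dQ = 48 - 32Q + 6Q^2.
AVC is minimized where dAVC/dQ = -16 + 4Q = 0, at Q = 4; min AVC = 48 - 16·4 + 2·4^2 = $16.
Since P = $8 < min AVC = $16, price fails to cover variable cost at any output.
Shutting down limits the loss to fixed cost, $599.

Shut down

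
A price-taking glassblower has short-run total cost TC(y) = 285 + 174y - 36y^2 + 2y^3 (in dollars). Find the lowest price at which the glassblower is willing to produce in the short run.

$12 per unit

Short-run supply begins at min AVC. From VC = 174y - 36y^2 + 2y^3, AVC = 174 - 36y + 2y^2.
dAVC/dy = -36 + 4y = 0 gives y = 9. min AVC = 174 - 36·9 + 2·9^2 = 12.
So the shutdown price is $12.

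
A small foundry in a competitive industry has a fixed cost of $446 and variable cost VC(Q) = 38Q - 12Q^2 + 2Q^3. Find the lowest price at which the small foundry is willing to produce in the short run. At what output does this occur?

$20 per unit, at Q = 3

Short-run supply begins at min AVC. From VC = 38Q - 12Q^2 + 2Q^3, AVC = 38 - 12Q + 2Q^2.
At the minimum of AVC, MC = AVC. MC = 38 - 24Q + 6Q^2; setting MC = AVC gives 4Q^2 - 12Q = 0, so Q = 3. min AVC = 20.
The firm shuts down for any P below $20.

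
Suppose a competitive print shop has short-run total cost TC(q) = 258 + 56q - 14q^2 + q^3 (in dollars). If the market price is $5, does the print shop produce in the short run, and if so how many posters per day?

Variable cost is VC = 56q - 14q^2 + q^3, so AVC = VC/q = 56 - 14q + q^2 and MC = dTC/dq = 56 - 28q + 3q^2.
AVC is minimized where dAVC/dq = -14 + 2q = 0, at q = 7; min AVC = 56 - 14·7 + 7^2 = $7.
Since P = $5 < min AVC = $7, price fails to cover variable cost at any output.
Best response: produce nothing and absorb the $258 fixed cost.

Shut down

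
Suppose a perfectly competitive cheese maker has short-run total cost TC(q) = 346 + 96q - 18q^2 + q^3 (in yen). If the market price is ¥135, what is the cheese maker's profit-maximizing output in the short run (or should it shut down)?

Produce at q = 13

From TC, MC = TC'(q) = 96 - 36q + 3q^2 and AVC = VC/q = 96 - 18q + q^2.
AVC hits its minimum where MC = AVC, at q = 9, giving min AVC = 96 - 18·9 + 9^2 = ¥15.
Because ¥135 ≥ ¥15, revenue can cover variable cost; the firm operates.
Set P = MC: 135 = 96 - 36q + 3q^2 → -39 - 36q + 3q^2 = 0. The roots are q = -1 and q = 13; the profit-maximizing output is on the rising part of MC, so q* = 13.
Check: AVC at q = 13 is ¥31 ≤ P, so revenue covers variable cost.
Profit = P·q − TC = 135·13 − 749 = ¥1006.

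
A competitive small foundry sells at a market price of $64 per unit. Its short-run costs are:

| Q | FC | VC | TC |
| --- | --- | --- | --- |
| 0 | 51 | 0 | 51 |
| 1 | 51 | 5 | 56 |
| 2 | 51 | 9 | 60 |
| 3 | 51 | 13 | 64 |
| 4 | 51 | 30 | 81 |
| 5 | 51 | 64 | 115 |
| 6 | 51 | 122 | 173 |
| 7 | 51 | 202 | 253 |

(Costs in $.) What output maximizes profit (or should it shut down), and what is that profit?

Q = 6; profit = $211

Profit at each row (π = 64Q − TC): Q=0: -51; Q=1: 8; Q=2: 68; Q=3: 128; Q=4: 175; Q=5: 205; Q=6: 211; Q=7: 195.
Profit is maximized at Q = 6. AVC there is 122/6 = $20.33 ≤ P, so producing beats shutting down (which would give -$51).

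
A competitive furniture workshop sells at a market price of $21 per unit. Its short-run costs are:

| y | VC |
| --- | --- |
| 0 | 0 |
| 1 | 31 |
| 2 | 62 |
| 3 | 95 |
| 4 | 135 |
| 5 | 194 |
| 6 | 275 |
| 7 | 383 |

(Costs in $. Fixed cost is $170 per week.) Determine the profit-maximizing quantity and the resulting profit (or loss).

Tabulate TR − TC: y=0: -170; y=1: -180; y=2: -190; y=3: -202; y=4: -221; y=5: -259; y=6: -319; y=7: -406.
Profit is highest at y = 0. Equivalently, the lowest AVC in the table is 31/1 ≈ $31 at y = 1, and P = $21 falls below it — price never covers variable cost, so the firm shuts down and loses only its fixed cost.

y = 0 (shut down); profit = -$170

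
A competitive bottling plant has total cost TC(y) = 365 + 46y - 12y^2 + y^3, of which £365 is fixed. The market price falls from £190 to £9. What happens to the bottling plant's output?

MC = 46 - 24y + 3y^2; the shutdown threshold is min AVC = £10 (at y = 6).
With P = £190 above the shutdown price, P = MC gives y = 12.
At P = £9 < min AVC = £10, price no longer covers variable cost at any output, so the firm shuts down: y = 0.

Output falls from 12 to 0 (the firm shuts down)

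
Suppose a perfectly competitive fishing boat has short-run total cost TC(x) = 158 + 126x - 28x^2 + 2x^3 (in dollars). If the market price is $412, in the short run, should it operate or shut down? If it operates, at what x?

Variable cost is VC = 126x - 28x^2 + 2x^3, so AVC = VC/x = 126 - 28x + 2x^2 and MC = dTC/dx = 126 - 56x + 6x^2.
The AVC parabola has its vertex at x = 28/4 = 7, where AVC = 126 - 28·7 + 2·7^2 = $28.
Because $412 ≥ $28, revenue can cover variable cost; the firm operates.
Set P = MC: 412 = 126 - 56x + 6x^2 → -286 - 56x + 6x^2 = 0. The roots are x = -11/3 and x = 13; the profit-maximizing output is on the rising part of MC, so x* = 13.
Check: AVC at x = 13 is $100 ≤ P, so revenue covers variable cost.
Profit = P·x − TC = 412·13 − 1458 = $3898.

Produce at x = 13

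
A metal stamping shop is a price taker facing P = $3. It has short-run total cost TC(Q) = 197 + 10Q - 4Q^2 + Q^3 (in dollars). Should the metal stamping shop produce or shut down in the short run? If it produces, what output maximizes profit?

Variable cost is VC = 10Q - 4Q^2 + Q^3, so AVC = VC/Q = 10 - 4Q + Q^2 and MC = dTC/dQ = 10 - 8Q + 3Q^2.
AVC is minimized where dAVC/dQ = -4 + 2Q = 0, at Q = 2; min AVC = 10 - 4·2 + 2^2 = $6.
With P < min AVC ($3 < $6), every unit sold adds to the loss.
Best response: produce nothing and absorb the $197 fixed cost.

Shut down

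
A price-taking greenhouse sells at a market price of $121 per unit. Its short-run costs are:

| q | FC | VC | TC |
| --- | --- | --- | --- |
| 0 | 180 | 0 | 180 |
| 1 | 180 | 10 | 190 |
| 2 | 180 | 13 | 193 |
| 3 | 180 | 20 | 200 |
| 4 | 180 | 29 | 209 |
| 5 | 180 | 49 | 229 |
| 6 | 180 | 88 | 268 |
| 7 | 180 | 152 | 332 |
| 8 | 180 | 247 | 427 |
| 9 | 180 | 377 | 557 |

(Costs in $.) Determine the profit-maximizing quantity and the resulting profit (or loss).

Profit at each row (π = 121q − TC): q=0: -180; q=1: -69; q=2: 49; q=3: 163; q=4: 275; q=5: 376; q=6: 458; q=7: 515; q=8: 541; q=9: 532.
Profit is maximized at q = 8. AVC there is 247/8 = $30.88 ≤ P, so producing beats shutting down (which would give -$180).

q = 8; profit = $541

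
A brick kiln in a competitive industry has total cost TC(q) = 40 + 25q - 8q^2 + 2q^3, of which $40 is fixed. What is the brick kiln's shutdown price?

The firm shuts down when price falls below the minimum of average variable cost. AVC = VC/q = 25 - 8q + 2q^2.
dAVC/dq = -8 + 4q = 0 gives q = 2. min AVC = 25 - 8·2 + 2·2^2 = 17.
For P < $17 the firm produces nothing.

$17 per unit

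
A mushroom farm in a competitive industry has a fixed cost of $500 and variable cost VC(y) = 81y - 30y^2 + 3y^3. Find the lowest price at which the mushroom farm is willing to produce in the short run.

$6 per unit

The firm shuts down when price falls below the minimum of average variable cost. AVC = VC/y = 81 - 30y + 3y^2.
dAVC/dy = -30 + 6y = 0 gives y = 5. min AVC = 81 - 30·5 + 3·5^2 = 6.
For P < $6 the firm produces nothing.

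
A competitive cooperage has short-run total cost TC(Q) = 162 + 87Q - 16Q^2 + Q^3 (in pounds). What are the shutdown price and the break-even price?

Shutdown price = min AVC. AVC = 87 - 16Q + Q^2, with vertex at Q = 8 and minimum £23.
ATC = 162/Q + 87 - 16Q + Q^2. Setting dATC/dQ = −162/Q^2 − 16 + 2Q = 0 gives Q = 9 (since 2·9^3 − 16·9^2 = 162).
min ATC = 162/9 + 87 − 16·9 + 9^2 = £42. That is the break-even price.
Between these two prices the firm operates at a loss; above £42 it earns a profit.

Shutdown price = £23; break-even price = £42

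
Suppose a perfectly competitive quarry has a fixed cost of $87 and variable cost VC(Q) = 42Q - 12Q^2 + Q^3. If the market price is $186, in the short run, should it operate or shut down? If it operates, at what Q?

Produce at Q = 12

From TC, MC = TC'(Q) = 42 - 24Q + 3Q^2 and AVC = VC/Q = 42 - 12Q + Q^2.
AVC is minimized where dAVC/dQ = -12 + 2Q = 0, at Q = 6; min AVC = 42 - 12·6 + 6^2 = $6.
Since P = $186 ≥ min AVC = $6, price covers variable cost and the firm should produce.
Set P = MC: 186 = 42 - 24Q + 3Q^2 → -144 - 24Q + 3Q^2 = 0. The roots are Q = -4 and Q = 12; the profit-maximizing output is on the rising part of MC, so Q* = 12.
Check: AVC at Q = 12 is $42 ≤ P, so revenue covers variable cost.
Profit = P·Q − TC = 186·12 − 591 = $1641.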